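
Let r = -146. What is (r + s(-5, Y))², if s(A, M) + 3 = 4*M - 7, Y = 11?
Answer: 12544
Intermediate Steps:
s(A, M) = -10 + 4*M (s(A, M) = -3 + (4*M - 7) = -3 + (-7 + 4*M) = -10 + 4*M)
(r + s(-5, Y))² = (-146 + (-10 + 4*11))² = (-146 + (-10 + 44))² = (-146 + 34)² = (-112)² = 12544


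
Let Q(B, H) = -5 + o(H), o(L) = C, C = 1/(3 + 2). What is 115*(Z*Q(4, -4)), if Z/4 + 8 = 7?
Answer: 2208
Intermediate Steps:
Z = -4 (Z = -32 + 4*7 = -32 + 28 = -4)
C = 1/5 ≈ 0.20000
o(L) = 1/5
Q(B, H) = -24/5 (Q(B, H) = -5 + 1/5 = -24/5)
115*(Z*Q(4, -4)) = 115*(-4*(-24/5)) = 115*(96/5) = 2208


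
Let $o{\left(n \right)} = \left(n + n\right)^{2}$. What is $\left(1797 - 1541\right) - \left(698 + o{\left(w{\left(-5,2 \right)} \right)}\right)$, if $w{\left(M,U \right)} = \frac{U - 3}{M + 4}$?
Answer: $-446$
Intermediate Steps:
$w{\left(M,U \right)} = \frac{-3 + U}{4 + M}$
$o{\left(n \right)} = 4 n^{2}$ ($o{\left(n \right)} = \left(2 n\right)^{2} = 4 n^{2}$)
$\left(1797 - 1541\right) - \left(698 + o{\left(w{\left(-5,2 \right)} \right)}\right) = \left(1797 - 1541\right) - \left(698 + 4 \left(\frac{-3 + 2}{4 - 5}\right)^{2}\right) = 256 - \left(698 + 4 \left(\frac{1}{-1} \left(-1\right)\right)^{2}\right) = 256 - \left(698 + 4 \left(\left(-1\right) \left(-1\right)\right)^{2}\right) = 256 - \left(698 + 4 \cdot 1^{2}\right) = 256 - \left(698 + 4 \cdot 1\right) = 256 - 702 = -446$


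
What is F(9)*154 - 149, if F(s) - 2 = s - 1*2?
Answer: 1237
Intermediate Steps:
F(s) = s (F(s) = 2 + (s - 1*2) = 2 + (s - 2) = 2 + (-2 + s) = s)
F(9)*154 - 149 = 9*154 - 149 = 1386 - 149 = 1237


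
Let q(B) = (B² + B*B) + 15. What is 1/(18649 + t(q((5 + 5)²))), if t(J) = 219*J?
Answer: 1/4401934 ≈ 2.2717e-7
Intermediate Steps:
q(B) = 15 + 2*B² (q(B) = (B² + B²) + 15 = 2*B² + 15 = 15 + 2*B²)
1/(18649 + t(q((5 + 5)²))) = 1/(18649 + 219*(15 + 2*((5 + 5)²)²)) = 1/(18649 + 219*(15 + 2*(10²)²)) = 1/(18649 + 219*(15 + 2*100²)) = 1/(18649 + 219*(15 + 2*10000)) = 1/(18649 + 219*(15 + 20000)) = 1/(18649 + 219*20015) = 1/(18649 + 4383285) = 1/4401934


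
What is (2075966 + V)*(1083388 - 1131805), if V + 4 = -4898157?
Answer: 136642215315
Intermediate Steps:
V = -4898161 (V = -4 - 4898157 = -4898161)
(2075966 + V)*(1083388 - 1131805) = (2075966 - 4898161)*(1083388 - 1131805) = -2822195*(-48417) = 136642215315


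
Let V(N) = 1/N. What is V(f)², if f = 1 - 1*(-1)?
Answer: ¼ ≈ 0.25000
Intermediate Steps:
f = 2 (f = 1 + 1 = 2)
V(f)² = (1/2)² = (½)² = ¼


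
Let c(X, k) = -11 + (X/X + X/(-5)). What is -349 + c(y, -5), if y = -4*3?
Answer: -1783/5 ≈ -356.60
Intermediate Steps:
y = -12
c(X, k) = -10 - X/5 (c(X, k) = -11 + (1 + X*(-⅕)) = -11 + (1 - X/5) = -10 - X/5)
-349 + c(y, -5) = -349 + (-10 - ⅕*(-12)) = -349 + (-10 + 12/5) = -349 - 38/5 = -1783/5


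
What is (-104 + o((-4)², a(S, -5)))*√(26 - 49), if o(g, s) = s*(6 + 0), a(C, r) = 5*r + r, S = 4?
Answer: -284*I*√23 ≈ -1362.0*I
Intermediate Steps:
a(C, r) = 6*r
o(g, s) = 6*s (o(g, s) = s*6 = 6*s)
(-104 + o((-4)², a(S, -5)))*√(26 - 49) = (-104 + 6*(6*(-5)))*√(26 - 49) = (-104 + 6*(-30))*√(-23) = (-104 - 180)*(I*√23) = -284*I*√23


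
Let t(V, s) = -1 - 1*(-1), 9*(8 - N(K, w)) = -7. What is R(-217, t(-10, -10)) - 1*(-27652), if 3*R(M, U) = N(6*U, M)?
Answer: 746683/27 ≈ 27655.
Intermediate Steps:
N(K, w) = 79/9 (N(K, w) = 8 - 1/9*(-7) = 8 + 7/9 = 79/9)
t(V, s) = 0 (t(V, s) = -1 + 1 = 0)
R(M, U) = 79/27 (R(M, U) = (1/3)*(79/9) = 79/27)
R(-217, t(-10, -10)) - 1*(-27652) = 79/27 - 1*(-27652) = 79/27 + 27652 = 746683/27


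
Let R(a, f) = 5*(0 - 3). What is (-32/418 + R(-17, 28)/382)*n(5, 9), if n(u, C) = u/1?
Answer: -46235/79838 ≈ -0.57911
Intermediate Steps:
n(u, C) = u (n(u, C) = u*1 = u)
R(a, f) = -15 (R(a, f) = 5*(-3) = -15)
(-32/418 + R(-17, 28)/382)*n(5, 9) = (-32/418 - 15/382)*5 = (-32*1/418 - 15*1/382)*5 = (-16/209 - 15/382)*5 = -9247/79838*5 = -46235/79838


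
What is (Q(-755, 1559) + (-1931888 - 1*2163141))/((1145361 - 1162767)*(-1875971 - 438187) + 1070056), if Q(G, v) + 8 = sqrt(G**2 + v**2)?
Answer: -4095037/40281304204 + sqrt(3000506)/40281304204 ≈ -0.00010162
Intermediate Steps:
Q(G, v) = -8 + sqrt(G**2 + v**2)
(Q(-755, 1559) + (-1931888 - 1*2163141))/((1145361 - 1162767)*(-1875971 - 438187) + 1070056) = ((-8 + sqrt((-755)**2 + 1559**2)) + (-1931888 - 1*2163141))/((1145361 - 1162767)*(-1875971 - 438187) + 1070056) = ((-8 + sqrt(570025 + 2430481)) + (-1931888 - 2163141))/(-17406*(-2314158) + 1070056) = ((-8 + sqrt(3000506)) - 4095029)/(40280234148 + 1070056) = (-4095037 + sqrt(3000506))/40281304204 = (-4095037 + sqrt(3000506))*(1/40281304204) = -4095037/40281304204 + sqrt(3000506)/40281304204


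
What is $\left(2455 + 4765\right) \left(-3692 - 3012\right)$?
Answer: $-48402880$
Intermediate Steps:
$\left(2455 + 4765\right) \left(-3692 - 3012\right) = 7220 \left(-3692 - 3012\right) = 7220 \left(-6704\right) = -48402880$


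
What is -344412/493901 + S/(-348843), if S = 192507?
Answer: -71741705041/57431302181 ≈ -1.2492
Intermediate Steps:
-344412/493901 + S/(-348843) = -344412/493901 + 192507/(-348843) = -344412*1/493901 + 192507*(-1/348843) = -344412/493901 - 64169/116281 = -71741705041/57431302181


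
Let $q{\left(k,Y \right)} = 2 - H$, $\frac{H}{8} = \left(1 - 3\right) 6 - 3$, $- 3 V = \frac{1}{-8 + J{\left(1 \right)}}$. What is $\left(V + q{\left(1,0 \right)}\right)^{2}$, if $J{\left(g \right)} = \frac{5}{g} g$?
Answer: $\frac{1207801}{81} \approx 14911.0$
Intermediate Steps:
$J{\left(g \right)} = 5$
$V = \frac{1}{9}$ ($V = - \frac{1}{3 \left(-8 + 5\right)} = - \frac{1}{3 \left(-3\right)} = \left(- \frac{1}{3}\right) \left(- \frac{1}{3}\right) = \frac{1}{9} \approx 0.11111$)
$H = -120$ ($H = 8 \left(\left(1 - 3\right) 6 - 3\right) = 8 \left(\left(-2\right) 6 - 3\right) = 8 \left(-12 - 3\right) = 8 \left(-15\right) = -120$)
$q{\left(k,Y \right)} = 122$ ($q{\left(k,Y \right)} = 2 - -120 = 2 + 120 = 122$)
$\left(V + q{\left(1,0 \right)}\right)^{2} = \left(\frac{1}{9} + 122\right)^{2} = \left(\frac{1099}{9}\right)^{2} = \frac{1207801}{81}$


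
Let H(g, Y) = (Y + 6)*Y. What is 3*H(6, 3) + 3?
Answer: 84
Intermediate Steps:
H(g, Y) = Y*(6 + Y) (H(g, Y) = (6 + Y)*Y = Y*(6 + Y))
3*H(6, 3) + 3 = 3*(3*(6 + 3)) + 3 = 3*(3*9) + 3 = 3*27 + 3 = 81 + 3 = 84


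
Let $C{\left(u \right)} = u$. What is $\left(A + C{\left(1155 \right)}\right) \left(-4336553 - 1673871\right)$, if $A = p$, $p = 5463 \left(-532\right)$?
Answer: $17461249398264$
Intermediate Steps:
$p = -2906316$
$A = -2906316$
$\left(A + C{\left(1155 \right)}\right) \left(-4336553 - 1673871\right) = \left(-2906316 + 1155\right) \left(-4336553 - 1673871\right) = \left(-2905161\right) \left(-6010424\right) = 17461249398264$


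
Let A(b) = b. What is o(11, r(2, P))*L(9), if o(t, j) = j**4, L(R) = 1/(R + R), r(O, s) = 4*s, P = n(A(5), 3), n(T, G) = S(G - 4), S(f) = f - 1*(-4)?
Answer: 1152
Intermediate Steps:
S(f) = 4 + f (S(f) = f + 4 = 4 + f)
n(T, G) = G (n(T, G) = 4 + (G - 4) = 4 + (-4 + G) = G)
P = 3
L(R) = 1/(2*R)
o(11, r(2, P))*L(9) = (4*3)**4*((1/2)/9) = 12**4*((1/2)*(1/9)) = 20736*(1/18) = 1152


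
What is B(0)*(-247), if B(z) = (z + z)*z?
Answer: 0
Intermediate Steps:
B(z) = 2*z² (B(z) = (2*z)*z = 2*z²)
B(0)*(-247) = (2*0²)*(-247) = (2*0)*(-247) = 0*(-247) = 0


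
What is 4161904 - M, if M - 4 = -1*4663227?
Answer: 8825127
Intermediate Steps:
M = -4663223 (M = 4 - 1*4663227 = 4 - 4663227 = -4663223)
4161904 - M = 4161904 - 1*(-4663223) = 4161904 + 4663223 = 8825127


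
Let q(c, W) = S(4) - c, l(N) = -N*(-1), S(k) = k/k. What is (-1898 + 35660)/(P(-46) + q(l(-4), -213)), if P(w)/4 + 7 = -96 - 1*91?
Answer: -11254/257 ≈ -43.790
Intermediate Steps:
S(k) = 1
l(N) = N
P(w) = -776 (P(w) = -28 + 4*(-96 - 1*91) = -28 + 4*(-96 - 91) = -28 + 4*(-187) = -28 - 748 = -776)
q(c, W) = 1 - c
(-1898 + 35660)/(P(-46) + q(l(-4), -213)) = (-1898 + 35660)/(-776 + (1 - 1*(-4))) = 33762/(-776 + (1 + 4)) = 33762/(-776 + 5) = 33762/(-771) = 33762*(-1/771) = -11254/257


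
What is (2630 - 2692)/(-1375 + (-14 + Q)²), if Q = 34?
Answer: 62/975 ≈ 0.063590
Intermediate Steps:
(2630 - 2692)/(-1375 + (-14 + Q)²) = (2630 - 2692)/(-1375 + (-14 + 34)²) = -62/(-1375 + 20²) = -62/(-1375 + 400) = -62/(-975) = -62*(-1/975) = 62/975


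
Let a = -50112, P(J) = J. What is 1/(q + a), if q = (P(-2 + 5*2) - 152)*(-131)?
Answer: -1/31248 ≈ -3.2002e-5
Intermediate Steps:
q = 18864 (q = ((-2 + 5*2) - 152)*(-131) = ((-2 + 10) - 152)*(-131) = (8 - 152)*(-131) = -144*(-131) = 18864)
1/(q + a) = 1/(18864 - 50112) = 1/(-31248) = -1/31248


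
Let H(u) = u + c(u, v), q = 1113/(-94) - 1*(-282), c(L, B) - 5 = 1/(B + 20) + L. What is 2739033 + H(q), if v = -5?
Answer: 1931402762/705 ≈ 2.7396e+6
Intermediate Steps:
c(L, B) = 5 + L + 1/(20 + B) (c(L, B) = 5 + (1/(B + 20) + L) = 5 + (1/(20 + B) + L) = 5 + (L + 1/(20 + B)) = 5 + L + 1/(20 + B))
q = 25395/94 (q = 1113*(-1/94) + 282 = -1113/94 + 282 = 25395/94 ≈ 270.16)
H(u) = 76/15 + 2*u (H(u) = u + (101 + 5*(-5) + 20*u - 5*u)/(20 - 5) = u + (101 - 25 + 20*u - 5*u)/15 = u + (76 + 15*u)/15 = u + (76/15 + u) = 76/15 + 2*u)
2739033 + H(q) = 2739033 + (76/15 + 2*(25395/94)) = 2739033 + (76/15 + 25395/47) = 2739033 + 384497/705 = 1931402762/705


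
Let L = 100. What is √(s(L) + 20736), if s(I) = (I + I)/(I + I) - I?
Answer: 3*√2293 ≈ 143.66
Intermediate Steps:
s(I) = 1 - I (s(I) = (2*I)/((2*I)) - I = (2*I)*(1/(2*I)) - I = 1 - I)
√(s(L) + 20736) = √((1 - 1*100) + 20736) = √((1 - 100) + 20736) = √(-99 + 20736) = √20637 = 3*√2293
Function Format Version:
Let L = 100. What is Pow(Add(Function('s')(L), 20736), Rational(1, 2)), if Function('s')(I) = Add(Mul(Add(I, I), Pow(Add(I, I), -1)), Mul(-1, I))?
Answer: Mul(3, Pow(2293, Rational(1, 2))) ≈ 143.66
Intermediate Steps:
Function('s')(I) = Add(1, Mul(-1, I)) (Function('s')(I) = Add(Mul(Mul(2, I), Pow(Mul(2, I), -1)), Mul(-1, I)) = Add(Mul(Mul(2, I), Mul(Rational(1, 2), Pow(I, -1))), Mul(-1, I)) = Add(1, Mul(-1, I)))
Pow(Add(Function('s')(L), 20736), Rational(1, 2)) = Pow(Add(Add(1, Mul(-1, 100)), 20736), Rational(1, 2)) = Pow(Add(Add(1, -100), 20736), Rational(1, 2)) = Pow(Add(-99, 20736), Rational(1, 2)) = Pow(20637, Rational(1, 2)) = Mul(3, Pow(2293, Rational(1, 2)))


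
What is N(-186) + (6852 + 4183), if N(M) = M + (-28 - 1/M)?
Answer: 2012707/186 ≈ 10821.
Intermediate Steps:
N(M) = -28 + M - 1/M
N(-186) + (6852 + 4183) = (-28 - 186 - 1/(-186)) + (6852 + 4183) = (-28 - 186 - 1*(-1/186)) + 11035 = (-28 - 186 + 1/186) + 11035 = -39803/186 + 11035 = 2012707/186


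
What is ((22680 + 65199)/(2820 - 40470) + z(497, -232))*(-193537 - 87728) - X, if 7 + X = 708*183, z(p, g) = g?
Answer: 165108865859/2510 ≈ 6.5780e+7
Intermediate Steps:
X = 129557 (X = -7 + 708*183 = -7 + 129564 = 129557)
((22680 + 65199)/(2820 - 40470) + z(497, -232))*(-193537 - 87728) - X = ((22680 + 65199)/(2820 - 40470) - 232)*(-193537 - 87728) - 1*129557 = (87879/(-37650) - 232)*(-281265) - 129557 = (87879*(-1/37650) - 232)*(-281265) - 129557 = (-29293/12550 - 232)*(-281265) - 129557 = -2940893/12550*(-281265) - 129557 = 165434053929/2510 - 129557 = 165108865859/2510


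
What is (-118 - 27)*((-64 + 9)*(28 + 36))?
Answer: 510400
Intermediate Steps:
(-118 - 27)*((-64 + 9)*(28 + 36)) = -(-7975)*64 = -145*(-3520) = 510400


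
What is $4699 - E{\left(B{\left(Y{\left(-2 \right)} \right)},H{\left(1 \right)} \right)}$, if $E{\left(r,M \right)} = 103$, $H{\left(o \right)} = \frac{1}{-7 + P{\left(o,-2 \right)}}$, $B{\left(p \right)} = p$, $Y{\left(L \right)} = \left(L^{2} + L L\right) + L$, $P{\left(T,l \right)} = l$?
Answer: $4596$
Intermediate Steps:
$Y{\left(L \right)} = L + 2 L^{2}$ ($Y{\left(L \right)} = \left(L^{2} + L^{2}\right) + L = 2 L^{2} + L = L + 2 L^{2}$)
$H{\left(o \right)} = - \frac{1}{9}$ ($H{\left(o \right)} = \frac{1}{-7 - 2} = \frac{1}{-9} = - \frac{1}{9}$)
$4699 - E{\left(B{\left(Y{\left(-2 \right)} \right)},H{\left(1 \right)} \right)} = 4699 - 103 = 4596$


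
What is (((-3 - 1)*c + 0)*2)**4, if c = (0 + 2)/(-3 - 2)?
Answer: 65536/625 ≈ 104.86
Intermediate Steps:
c = -2/5 (c = 2/(-5) = 2*(-1/5) = -2/5 ≈ -0.40000)
(((-3 - 1)*c + 0)*2)**4 = (((-3 - 1)*(-2/5) + 0)*2)**4 = ((-4*(-2/5) + 0)*2)**4 = ((8/5 + 0)*2)**4 = ((8/5)*2)**4 = (16/5)**4 = 65536/625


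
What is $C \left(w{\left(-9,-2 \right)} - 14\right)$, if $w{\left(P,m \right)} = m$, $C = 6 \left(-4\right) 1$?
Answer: $384$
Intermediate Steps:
$C = -24$ ($C = \left(-24\right) 1 = -24$)
$C \left(w{\left(-9,-2 \right)} - 14\right) = - 24 \left(-2 - 14\right) = \left(-24\right) \left(-16\right) = 384$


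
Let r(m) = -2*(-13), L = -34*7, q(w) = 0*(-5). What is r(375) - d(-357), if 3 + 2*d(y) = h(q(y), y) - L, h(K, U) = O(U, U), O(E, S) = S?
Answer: 87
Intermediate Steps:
q(w) = 0
L = -238
r(m) = 26
h(K, U) = U
d(y) = 235/2 + y/2 (d(y) = -3/2 + (y - 1*(-238))/2 = -3/2 + (y + 238)/2 = -3/2 + (238 + y)/2 = -3/2 + (119 + y/2) = 235/2 + y/2)
r(375) - d(-357) = 26 - (235/2 + (1/2)*(-357)) = 26 - (235/2 - 357/2) = 26 - 1*(-61) = 26 + 61 = 87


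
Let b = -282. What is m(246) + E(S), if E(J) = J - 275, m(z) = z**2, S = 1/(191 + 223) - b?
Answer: 25056523/414 ≈ 60523.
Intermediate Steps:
S = 116749/414 (S = 1/(191 + 223) - 1*(-282) = 1/414 + 282 = 116749/414 ≈ 282.00)
E(J) = -275 + J
m(246) + E(S) = 246**2 + (-275 + 116749/414) = 60516 + 2899/414 = 25056523/414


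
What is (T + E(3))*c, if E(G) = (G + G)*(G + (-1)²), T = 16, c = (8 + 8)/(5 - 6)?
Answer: -640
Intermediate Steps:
c = -16 (c = 16/(-1) = 16*(-1) = -16)
E(G) = 2*G*(1 + G) (E(G) = (2*G)*(G + 1) = (2*G)*(1 + G) = 2*G*(1 + G))
(T + E(3))*c = (16 + 2*3*(1 + 3))*(-16) = (16 + 2*3*4)*(-16) = (16 + 24)*(-16) = 40*(-16) = -640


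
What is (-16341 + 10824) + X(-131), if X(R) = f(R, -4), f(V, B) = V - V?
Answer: -5517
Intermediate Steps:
f(V, B) = 0
X(R) = 0
(-16341 + 10824) + X(-131) = (-16341 + 10824) + 0 = -5517 + 0 = -5517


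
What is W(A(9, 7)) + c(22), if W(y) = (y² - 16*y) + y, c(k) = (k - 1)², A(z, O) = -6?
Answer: 567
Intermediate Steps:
c(k) = (-1 + k)²
W(y) = y² - 15*y
W(A(9, 7)) + c(22) = -6*(-15 - 6) + (-1 + 22)² = -6*(-21) + 21² = 126 + 441 = 567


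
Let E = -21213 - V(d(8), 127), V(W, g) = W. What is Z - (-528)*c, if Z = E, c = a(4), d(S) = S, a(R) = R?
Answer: -19109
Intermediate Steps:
E = -21221 (E = -21213 - 1*8 = -21213 - 8 = -21221)
c = 4
Z = -21221
Z - (-528)*c = -21221 - (-528)*4 = -21221 - 1*(-2112) = -21221 + 2112 = -19109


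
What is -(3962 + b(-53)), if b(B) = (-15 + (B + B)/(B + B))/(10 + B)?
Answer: -170380/43 ≈ -3962.3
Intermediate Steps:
b(B) = -14/(10 + B) (b(B) = (-15 + (2*B)/((2*B)))/(10 + B) = (-15 + (2*B)*(1/(2*B)))/(10 + B) = (-15 + 1)/(10 + B) = -14/(10 + B))
-(3962 + b(-53)) = -(3962 - 14/(10 - 53)) = -(3962 - 14/(-43)) = -(3962 - 14*(-1/43)) = -(3962 + 14/43) = -1*170380/43 = -170380/43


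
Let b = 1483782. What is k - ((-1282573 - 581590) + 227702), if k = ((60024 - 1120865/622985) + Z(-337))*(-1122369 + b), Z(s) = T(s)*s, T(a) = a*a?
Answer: -1720756342839021201/124597 ≈ -1.3811e+13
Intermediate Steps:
T(a) = a**2
Z(s) = s**3 (Z(s) = s**2*s = s**3)
k = -1720756546737152418/124597 (k = ((60024 - 1120865/622985) + (-337)**3)*(-1122369 + 1483782) = ((60024 - 1120865/622985) - 38272753)*361413 = ((60024 - 1*224173/124597) - 38272753)*361413 = ((60024 - 224173/124597) - 38272753)*361413 = (7478586155/124597 - 38272753)*361413 = -4761191619386/124597*361413 = -1720756546737152418/124597 ≈ -1.3811e+13)
k - ((-1282573 - 581590) + 227702) = -1720756546737152418/124597 - ((-1282573 - 581590) + 227702) = -1720756546737152418/124597 - (-1864163 + 227702) = -1720756546737152418/124597 - 1*(-1636461) = -1720756546737152418/124597 + 1636461 = -1720756342839021201/124597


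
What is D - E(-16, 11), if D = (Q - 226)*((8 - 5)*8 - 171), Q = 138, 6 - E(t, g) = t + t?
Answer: 12898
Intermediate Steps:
E(t, g) = 6 - 2*t (E(t, g) = 6 - (t + t) = 6 - 2*t)
D = 12936 (D = (138 - 226)*((8 - 5)*8 - 171) = -88*(3*8 - 171) = -88*(24 - 171) = -88*(-147) = 12936)
D - E(-16, 11) = 12936 - (6 - 2*(-16)) = 12936 - (6 + 32) = 12936 - 1*38 = 12936 - 38 = 12898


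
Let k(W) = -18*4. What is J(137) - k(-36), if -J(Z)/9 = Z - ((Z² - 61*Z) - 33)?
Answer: 92250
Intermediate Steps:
k(W) = -72
J(Z) = -297 - 558*Z + 9*Z² (J(Z) = -9*(Z - ((Z² - 61*Z) - 33)) = -9*(Z - (-33 + Z² - 61*Z)) = -9*(Z + (33 - Z² + 61*Z)) = -9*(33 - Z² + 62*Z) = -297 - 558*Z + 9*Z²)
J(137) - k(-36) = (-297 - 558*137 + 9*137²) - 1*(-72) = (-297 - 76446 + 9*18769) + 72 = (-297 - 76446 + 168921) + 72 = 92178 + 72 = 92250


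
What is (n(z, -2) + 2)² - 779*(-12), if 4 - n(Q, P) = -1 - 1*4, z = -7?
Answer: 9469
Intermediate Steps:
n(Q, P) = 9 (n(Q, P) = 4 - (-1 - 1*4) = 4 - (-1 - 4) = 4 - 1*(-5) = 4 + 5 = 9)
(n(z, -2) + 2)² - 779*(-12) = (9 + 2)² - 779*(-12) = 11² - 1*(-9348) = 121 + 9348 = 9469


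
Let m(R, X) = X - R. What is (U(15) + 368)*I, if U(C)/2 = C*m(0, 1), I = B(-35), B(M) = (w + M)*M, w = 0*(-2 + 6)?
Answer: 487550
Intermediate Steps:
w = 0 (w = 0*4 = 0)
B(M) = M**2 (B(M) = (0 + M)*M = M*M = M**2)
I = 1225 (I = (-35)**2 = 1225)
U(C) = 2*C (U(C) = 2*(C*(1 - 1*0)) = 2*(C*(1 + 0)) = 2*(C*1) = 2*C)
(U(15) + 368)*I = (2*15 + 368)*1225 = (30 + 368)*1225 = 398*1225 = 487550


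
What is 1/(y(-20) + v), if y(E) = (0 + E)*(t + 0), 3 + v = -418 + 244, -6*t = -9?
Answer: -1/207 ≈ -0.0048309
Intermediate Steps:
t = 3/2 (t = -⅙*(-9) = 3/2 ≈ 1.5000)
v = -177 (v = -3 + (-418 + 244) = -3 - 174 = -177)
y(E) = 3*E/2 (y(E) = (0 + E)*(3/2 + 0) = E*(3/2) = 3*E/2)
1/(y(-20) + v) = 1/((3/2)*(-20) - 177) = 1/(-30 - 177) = 1/(-207) = -1/207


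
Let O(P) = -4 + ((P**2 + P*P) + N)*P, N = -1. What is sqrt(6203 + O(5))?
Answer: 6*sqrt(179) ≈ 80.275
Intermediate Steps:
O(P) = -4 + P*(-1 + 2*P**2) (O(P) = -4 + ((P**2 + P*P) - 1)*P = -4 + ((P**2 + P**2) - 1)*P = -4 + (2*P**2 - 1)*P = -4 + (-1 + 2*P**2)*P = -4 + P*(-1 + 2*P**2))
sqrt(6203 + O(5)) = sqrt(6203 + (-4 - 1*5 + 2*5**3)) = sqrt(6203 + (-4 - 5 + 2*125)) = sqrt(6203 + (-4 - 5 + 250)) = sqrt(6203 + 241) = sqrt(6444) = 6*sqrt(179)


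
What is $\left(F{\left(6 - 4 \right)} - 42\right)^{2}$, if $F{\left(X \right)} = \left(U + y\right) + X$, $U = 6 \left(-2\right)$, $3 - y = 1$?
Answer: $2500$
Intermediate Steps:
$y = 2$ ($y = 3 - 1 = 2$)
$U = -12$
$F{\left(X \right)} = -10 + X$ ($F{\left(X \right)} = \left(-12 + 2\right) + X = -10 + X$)
$\left(F{\left(6 - 4 \right)} - 42\right)^{2} = \left(\left(-10 + \left(6 - 4\right)\right) - 42\right)^{2} = \left(\left(-10 + 2\right) - 42\right)^{2} = \left(-8 - 42\right)^{2} = \left(-50\right)^{2} = 2500$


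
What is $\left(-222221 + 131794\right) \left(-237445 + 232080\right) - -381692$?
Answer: $485522547$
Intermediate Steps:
$\left(-222221 + 131794\right) \left(-237445 + 232080\right) - -381692 = \left(-90427\right) \left(-5365\right) + 381692 = 485140855 + 381692 = 485522547$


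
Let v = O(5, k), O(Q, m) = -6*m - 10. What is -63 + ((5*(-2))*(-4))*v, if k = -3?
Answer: 257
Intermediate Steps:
O(Q, m) = -10 - 6*m
v = 8 (v = -10 - 6*(-3) = -10 + 18 = 8)
-63 + ((5*(-2))*(-4))*v = -63 + ((5*(-2))*(-4))*8 = -63 - 10*(-4)*8 = -63 + 40*8 = -63 + 320 = 257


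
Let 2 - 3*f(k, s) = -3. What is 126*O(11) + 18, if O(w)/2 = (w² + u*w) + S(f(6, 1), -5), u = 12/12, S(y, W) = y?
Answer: 33702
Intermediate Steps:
f(k, s) = 5/3 (f(k, s) = ⅔ - ⅓*(-3) = ⅔ + 1 = 5/3)
u = 1 (u = 12*(1/12) = 1)
O(w) = 10/3 + 2*w + 2*w² (O(w) = 2*((w² + 1*w) + 5/3) = 2*((w² + w) + 5/3) = 2*((w + w²) + 5/3) = 2*(5/3 + w + w²) = 10/3 + 2*w + 2*w²)
126*O(11) + 18 = 126*(10/3 + 2*11 + 2*11²) + 18 = 126*(10/3 + 22 + 2*121) + 18 = 126*(10/3 + 22 + 242) + 18 = 126*(802/3) + 18 = 33684 + 18 = 33702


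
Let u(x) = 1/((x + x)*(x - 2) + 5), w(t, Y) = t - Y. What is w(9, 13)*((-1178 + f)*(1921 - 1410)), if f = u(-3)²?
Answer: 421370308/175 ≈ 2.4078e+6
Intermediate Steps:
u(x) = 1/(5 + 2*x*(-2 + x)) (u(x) = 1/((2*x)*(-2 + x) + 5) = 1/(2*x*(-2 + x) + 5) = 1/(5 + 2*x*(-2 + x)))
f = 1/1225 (f = (1/(5 - 4*(-3) + 2*(-3)²))² = (1/(5 + 12 + 2*9))² = (1/(5 + 12 + 18))² = (1/35)² = 1/1225 ≈ 0.00081633)
w(9, 13)*((-1178 + f)*(1921 - 1410)) = (9 - 1*13)*((-1178 + 1/1225)*(1921 - 1410)) = (9 - 13)*(-1443049/1225*511) = -4*(-105342577/175) = 421370308/175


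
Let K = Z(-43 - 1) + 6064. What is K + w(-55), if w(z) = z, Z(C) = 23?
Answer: 6032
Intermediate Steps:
K = 6087 (K = 23 + 6064 = 6087)
K + w(-55) = 6087 - 55 = 6032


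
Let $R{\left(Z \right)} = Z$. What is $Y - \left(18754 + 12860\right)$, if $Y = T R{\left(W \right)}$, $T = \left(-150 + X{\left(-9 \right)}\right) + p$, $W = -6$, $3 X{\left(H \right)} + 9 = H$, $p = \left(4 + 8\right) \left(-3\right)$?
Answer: $-30462$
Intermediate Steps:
$p = -36$ ($p = 12 \left(-3\right) = -36$)
$X{\left(H \right)} = -3 + \frac{H}{3}$
$T = -192$ ($T = \left(-150 + \left(-3 + \frac{1}{3} \left(-9\right)\right)\right) - 36 = \left(-150 - 6\right) - 36 = -156 - 36 = -192$)
$Y = 1152$ ($Y = \left(-192\right) \left(-6\right) = 1152$)
$Y - \left(18754 + 12860\right) = 1152 - \left(18754 + 12860\right) = 1152 - 31614 = -30462$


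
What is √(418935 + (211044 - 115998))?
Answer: 3*√57109 ≈ 716.92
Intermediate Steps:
√(418935 + (211044 - 115998)) = √(418935 + 95046) = √513981 = 3*√57109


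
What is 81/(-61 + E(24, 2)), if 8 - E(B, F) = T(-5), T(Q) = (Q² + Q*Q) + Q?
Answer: -81/98 ≈ -0.82653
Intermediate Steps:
T(Q) = Q + 2*Q² (T(Q) = (Q² + Q²) + Q = 2*Q² + Q = Q + 2*Q²)
E(B, F) = -37 (E(B, F) = 8 - (-5)*(1 + 2*(-5)) = 8 - (-5)*(1 - 10) = 8 - (-5)*(-9) = 8 - 1*45 = 8 - 45 = -37)
81/(-61 + E(24, 2)) = 81/(-61 - 37) = 81/(-98) = -1/98*81 = -81/98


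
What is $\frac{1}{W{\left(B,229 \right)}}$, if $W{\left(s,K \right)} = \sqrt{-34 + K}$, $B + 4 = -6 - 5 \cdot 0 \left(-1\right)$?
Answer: $\frac{\sqrt{195}}{195} \approx 0.071612$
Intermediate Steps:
$B = -10$ ($B = -4 - \left(6 + 5 \cdot 0 \left(-1\right)\right) = -4 - 6 = -10$)
$\frac{1}{W{\left(B,229 \right)}} = \frac{1}{\sqrt{-34 + 229}} = \frac{1}{\sqrt{195}} = \frac{\sqrt{195}}{195}$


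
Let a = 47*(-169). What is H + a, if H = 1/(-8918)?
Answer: -70835675/8918 ≈ -7943.0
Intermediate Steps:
a = -7943
H = -1/8918 ≈ -0.00011213
H + a = -1/8918 - 7943 = -70835675/8918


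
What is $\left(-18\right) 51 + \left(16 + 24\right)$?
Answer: $-878$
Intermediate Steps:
$\left(-18\right) 51 + \left(16 + 24\right) = -918 + 40 = -878$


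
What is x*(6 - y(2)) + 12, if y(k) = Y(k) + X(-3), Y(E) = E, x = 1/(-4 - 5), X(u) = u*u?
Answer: 113/9 ≈ 12.556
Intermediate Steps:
X(u) = u²
x = -⅑ (x = 1/(-9) = -⅑ ≈ -0.11111)
y(k) = 9 + k (y(k) = k + (-3)² = k + 9 = 9 + k)
x*(6 - y(2)) + 12 = -(6 - (9 + 2))/9 + 12 = -(6 - 1*11)/9 + 12 = -(6 - 11)/9 + 12 = -⅑*(-5) + 12 = 5/9 + 12 = 113/9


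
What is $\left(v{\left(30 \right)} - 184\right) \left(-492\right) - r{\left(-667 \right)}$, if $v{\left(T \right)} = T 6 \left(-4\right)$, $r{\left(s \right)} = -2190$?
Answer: $446958$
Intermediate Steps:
$v{\left(T \right)} = - 24 T$ ($v{\left(T \right)} = 6 T \left(-4\right) = - 24 T$)
$\left(v{\left(30 \right)} - 184\right) \left(-492\right) - r{\left(-667 \right)} = \left(\left(-24\right) 30 - 184\right) \left(-492\right) - -2190 = \left(-720 - 184\right) \left(-492\right) + 2190 = \left(-904\right) \left(-492\right) + 2190 = 444768 + 2190 = 446958$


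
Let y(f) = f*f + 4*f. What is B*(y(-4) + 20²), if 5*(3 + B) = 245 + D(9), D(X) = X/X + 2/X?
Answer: 166480/9 ≈ 18498.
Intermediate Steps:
y(f) = f² + 4*f
D(X) = 1 + 2/X
B = 2081/45 (B = -3 + (245 + (2 + 9)/9)/5 = -3 + (245 + (⅑)*11)/5 = -3 + (245 + 11/9)/5 = -3 + (⅕)*(2216/9) = -3 + 2216/45 = 2081/45 ≈ 46.244)
B*(y(-4) + 20²) = 2081*(-4*(4 - 4) + 20²)/45 = 2081*(-4*0 + 400)/45 = 2081*(0 + 400)/45 = (2081/45)*400 = 166480/9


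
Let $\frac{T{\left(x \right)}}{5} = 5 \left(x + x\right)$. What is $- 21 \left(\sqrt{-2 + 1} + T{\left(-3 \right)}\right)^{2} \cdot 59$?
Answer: $-27876261 + 371700 i \approx -2.7876 \cdot 10^{7} + 3.717 \cdot 10^{5} i$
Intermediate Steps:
$T{\left(x \right)} = 50 x$ ($T{\left(x \right)} = 5 \cdot 5 \left(x + x\right) = 5 \cdot 5 \cdot 2 x = 5 \cdot 10 x = 50 x$)
$- 21 \left(\sqrt{-2 + 1} + T{\left(-3 \right)}\right)^{2} \cdot 59 = - 21 \left(\sqrt{-2 + 1} + 50 \left(-3\right)\right)^{2} \cdot 59 = - 21 \left(\sqrt{-1} - 150\right)^{2} \cdot 59 = - 21 \left(i - 150\right)^{2} \cdot 59 = - 21 \left(-150 + i\right)^{2} \cdot 59 = - 1239 \left(-150 + i\right)^{2}$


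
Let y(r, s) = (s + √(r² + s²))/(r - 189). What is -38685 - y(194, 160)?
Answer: -38717 - 2*√15809/5 ≈ -38767.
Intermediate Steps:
y(r, s) = (s + √(r² + s²))/(-189 + r)
-38685 - y(194, 160) = -38685 - (160 + √(194² + 160²))/(-189 + 194) = -38685 - (160 + √(37636 + 25600))/5 = -38685 - (160 + √63236)/5 = -38685 - (160 + 2*√15809)/5 = -38685 - (32 + 2*√15809/5) = -38685 + (-32 - 2*√15809/5) = -38717 - 2*√15809/5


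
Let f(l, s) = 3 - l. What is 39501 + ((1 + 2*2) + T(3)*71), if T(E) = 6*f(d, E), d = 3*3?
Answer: 36950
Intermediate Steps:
d = 9
T(E) = -36 (T(E) = 6*(3 - 1*9) = 6*(3 - 9) = 6*(-6) = -36)
39501 + ((1 + 2*2) + T(3)*71) = 39501 + ((1 + 2*2) - 36*71) = 39501 + ((1 + 4) - 2556) = 39501 + (5 - 2556) = 39501 - 2551 = 36950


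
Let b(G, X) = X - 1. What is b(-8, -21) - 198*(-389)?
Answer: 77000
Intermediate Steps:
b(G, X) = -1 + X
b(-8, -21) - 198*(-389) = (-1 - 21) - 198*(-389) = -22 + 77022 = 77000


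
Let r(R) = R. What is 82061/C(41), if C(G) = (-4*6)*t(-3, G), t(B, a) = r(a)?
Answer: -82061/984 ≈ -83.395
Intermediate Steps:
t(B, a) = a
C(G) = -24*G (C(G) = (-4*6)*G = -24*G)
82061/C(41) = 82061/((-24*41)) = 82061/(-984) = 82061*(-1/984) = -82061/984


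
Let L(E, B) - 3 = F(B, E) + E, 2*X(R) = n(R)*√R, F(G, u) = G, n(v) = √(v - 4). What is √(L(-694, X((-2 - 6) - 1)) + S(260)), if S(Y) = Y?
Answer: √(-1724 - 6*√13)/2 ≈ 20.89*I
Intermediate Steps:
n(v) = √(-4 + v)
X(R) = √R*√(-4 + R)/2 (X(R) = (√(-4 + R)*√R)/2 = (√R*√(-4 + R))/2 = √R*√(-4 + R)/2)
L(E, B) = 3 + B + E (L(E, B) = 3 + (B + E) = 3 + B + E)
√(L(-694, X((-2 - 6) - 1)) + S(260)) = √((3 + √((-2 - 6) - 1)*√(-4 + ((-2 - 6) - 1))/2 - 694) + 260) = √((3 + √(-8 - 1)*√(-4 + (-8 - 1))/2 - 694) + 260) = √((3 + √(-9)*√(-4 - 9)/2 - 694) + 260) = √((3 + (3*I)*√(-13)/2 - 694) + 260) = √((3 + (3*I)*(I*√13)/2 - 694) + 260) = √((3 - 3*√13/2 - 694) + 260) = √((-691 - 3*√13/2) + 260) = √(-431 - 3*√13/2)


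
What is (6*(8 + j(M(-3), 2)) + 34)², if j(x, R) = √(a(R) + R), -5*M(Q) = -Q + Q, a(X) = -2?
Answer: 6724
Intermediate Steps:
M(Q) = 0 (M(Q) = -(-Q + Q)/5 = -⅕*0 = 0)
j(x, R) = √(-2 + R)
(6*(8 + j(M(-3), 2)) + 34)² = (6*(8 + √(-2 + 2)) + 34)² = (6*(8 + √0) + 34)² = (6*(8 + 0) + 34)² = (6*8 + 34)² = (48 + 34)² = 82² = 6724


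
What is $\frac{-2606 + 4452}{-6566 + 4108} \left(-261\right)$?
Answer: $\frac{240903}{1229} \approx 196.02$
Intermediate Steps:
$\frac{-2606 + 4452}{-6566 + 4108} \left(-261\right) = \frac{1846}{-2458} \left(-261\right) = 1846 \left(- \frac{1}{2458}\right) \left(-261\right) = \left(- \frac{923}{1229}\right) \left(-261\right) = \frac{240903}{1229}$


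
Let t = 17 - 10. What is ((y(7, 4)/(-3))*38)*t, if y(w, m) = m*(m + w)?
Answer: -11704/3 ≈ -3901.3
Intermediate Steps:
t = 7
((y(7, 4)/(-3))*38)*t = (((4*(4 + 7))/(-3))*38)*7 = (((4*11)*(-1/3))*38)*7 = ((44*(-1/3))*38)*7 = -44/3*38*7 = -1672/3*7 = -11704/3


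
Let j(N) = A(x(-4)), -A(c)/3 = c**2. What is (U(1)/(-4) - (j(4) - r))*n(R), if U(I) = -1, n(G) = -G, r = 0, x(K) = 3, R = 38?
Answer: -2071/2 ≈ -1035.5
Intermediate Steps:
A(c) = -3*c**2
j(N) = -27 (j(N) = -3*3**2 = -3*9 = -27)
(U(1)/(-4) - (j(4) - r))*n(R) = (-1/(-4) - (-27 - 1*0))*(-1*38) = (-1*(-1/4) - (-27 + 0))*(-38) = (1/4 - 1*(-27))*(-38) = (1/4 + 27)*(-38) = (109/4)*(-38) = -2071/2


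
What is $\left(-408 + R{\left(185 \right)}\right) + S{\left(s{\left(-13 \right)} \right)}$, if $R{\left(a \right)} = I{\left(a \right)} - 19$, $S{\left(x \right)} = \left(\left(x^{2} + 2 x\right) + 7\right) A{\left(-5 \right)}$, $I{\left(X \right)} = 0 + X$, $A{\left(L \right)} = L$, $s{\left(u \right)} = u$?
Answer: $-992$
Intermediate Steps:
$I{\left(X \right)} = X$
$S{\left(x \right)} = -35 - 10 x - 5 x^{2}$ ($S{\left(x \right)} = \left(\left(x^{2} + 2 x\right) + 7\right) \left(-5\right) = \left(7 + x^{2} + 2 x\right) \left(-5\right) = -35 - 10 x - 5 x^{2}$)
$R{\left(a \right)} = -19 + a$ ($R{\left(a \right)} = a - 19 = -19 + a$)
$\left(-408 + R{\left(185 \right)}\right) + S{\left(s{\left(-13 \right)} \right)} = \left(-408 + \left(-19 + 185\right)\right) - \left(-95 + 845\right) = \left(-408 + 166\right) - 750 = -242 - 750 = -992$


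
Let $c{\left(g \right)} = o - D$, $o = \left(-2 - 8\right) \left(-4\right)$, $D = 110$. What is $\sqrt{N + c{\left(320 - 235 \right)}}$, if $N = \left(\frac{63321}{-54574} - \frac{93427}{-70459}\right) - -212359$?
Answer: $\frac{\sqrt{3138862948191887816586778}}{3845229466} \approx 460.75$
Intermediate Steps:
$o = 40$ ($o = \left(-10\right) \left(-4\right) = 40$)
$c{\left(g \right)} = -70$ ($c{\left(g \right)} = 40 - 110 = -70$)
$N = \frac{816569721321053}{3845229466}$ ($N = \left(63321 \left(- \frac{1}{54574}\right) - - \frac{93427}{70459}\right) + 212359 = \left(- \frac{63321}{54574} + \frac{93427}{70459}\right) + 212359 = \frac{637150759}{3845229466} + 212359 = \frac{816569721321053}{3845229466} \approx 2.1236 \cdot 10^{5}$)
$\sqrt{N + c{\left(320 - 235 \right)}} = \sqrt{\frac{816569721321053}{3845229466} - 70} = \sqrt{\frac{816300555258433}{3845229466}} = \frac{\sqrt{3138862948191887816586778}}{3845229466}$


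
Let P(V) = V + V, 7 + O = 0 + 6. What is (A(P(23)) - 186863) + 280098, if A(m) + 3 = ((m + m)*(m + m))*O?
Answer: 84768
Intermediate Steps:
O = -1 (O = -7 + (0 + 6) = -7 + 6 = -1)
P(V) = 2*V
A(m) = -3 - 4*m² (A(m) = -3 + ((m + m)*(m + m))*(-1) = -3 + ((2*m)*(2*m))*(-1) = -3 + (4*m²)*(-1) = -3 - 4*m²)
(A(P(23)) - 186863) + 280098 = ((-3 - 4*(2*23)²) - 186863) + 280098 = ((-3 - 4*46²) - 186863) + 280098 = ((-3 - 4*2116) - 186863) + 280098 = ((-3 - 8464) - 186863) + 280098 = (-8467 - 186863) + 280098 = -195330 + 280098 = 84768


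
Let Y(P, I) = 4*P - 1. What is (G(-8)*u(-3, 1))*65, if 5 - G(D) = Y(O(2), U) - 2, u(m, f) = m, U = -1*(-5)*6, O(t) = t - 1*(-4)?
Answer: 3120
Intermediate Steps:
O(t) = 4 + t (O(t) = t + 4 = 4 + t)
U = 30 (U = 5*6 = 30)
Y(P, I) = -1 + 4*P
G(D) = -16 (G(D) = 5 - ((-1 + 4*(4 + 2)) - 2) = 5 - ((-1 + 4*6) - 2) = 5 - ((-1 + 24) - 2) = 5 - (23 - 2) = 5 - 1*21 = 5 - 21 = -16)
(G(-8)*u(-3, 1))*65 = -16*(-3)*65 = 48*65 = 3120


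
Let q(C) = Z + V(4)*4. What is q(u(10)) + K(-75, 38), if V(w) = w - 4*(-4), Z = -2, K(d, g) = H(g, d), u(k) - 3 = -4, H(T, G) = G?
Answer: 3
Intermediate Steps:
u(k) = -1 (u(k) = 3 - 4 = -1)
K(d, g) = d
V(w) = 16 + w (V(w) = w + 16 = 16 + w)
q(C) = 78 (q(C) = -2 + (16 + 4)*4 = -2 + 20*4 = -2 + 80 = 78)
q(u(10)) + K(-75, 38) = 78 - 75 = 3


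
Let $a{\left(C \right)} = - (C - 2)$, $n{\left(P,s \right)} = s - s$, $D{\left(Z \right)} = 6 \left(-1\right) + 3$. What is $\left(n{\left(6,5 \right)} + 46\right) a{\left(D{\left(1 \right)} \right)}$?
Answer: $230$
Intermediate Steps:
$D{\left(Z \right)} = -3$ ($D{\left(Z \right)} = -6 + 3 = -3$)
$n{\left(P,s \right)} = 0$
$a{\left(C \right)} = 2 - C$ ($a{\left(C \right)} = - (-2 + C) = 2 - C$)
$\left(n{\left(6,5 \right)} + 46\right) a{\left(D{\left(1 \right)} \right)} = \left(0 + 46\right) \left(2 - -3\right) = 46 \left(2 + 3\right) = 46 \cdot 5 = 230$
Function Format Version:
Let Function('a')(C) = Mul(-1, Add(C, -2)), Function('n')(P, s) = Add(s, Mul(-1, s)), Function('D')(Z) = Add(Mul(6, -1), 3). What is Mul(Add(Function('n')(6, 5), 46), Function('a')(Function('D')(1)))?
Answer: 230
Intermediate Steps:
Function('D')(Z) = -3 (Function('D')(Z) = Add(-6, 3) = -3)
Function('n')(P, s) = 0
Function('a')(C) = Add(2, Mul(-1, C)) (Function('a')(C) = Mul(-1, Add(-2, C)) = Add(2, Mul(-1, C)))
Mul(Add(Function('n')(6, 5), 46), Function('a')(Function('D')(1))) = Mul(Add(0, 46), Add(2, Mul(-1, -3))) = Mul(46, Add(2, 3)) = Mul(46, 5) = 230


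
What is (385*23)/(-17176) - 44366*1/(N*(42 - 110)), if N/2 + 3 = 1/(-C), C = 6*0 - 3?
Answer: -143482843/1167968 ≈ -122.85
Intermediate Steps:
C = -3 (C = 0 - 3 = -3)
N = -16/3 (N = -6 + 2/((-1*(-3))) = -6 + 2/3 = -16/3 ≈ -5.3333)
(385*23)/(-17176) - 44366*1/(N*(42 - 110)) = (385*23)/(-17176) - 44366*(-3/(16*(42 - 110))) = 8855*(-1/17176) - 44366/((-16/3*(-68))) = -8855/17176 - 44366/1088/3 = -8855/17176 - 44366*3/1088 = -8855/17176 - 66549/544 = -143482843/1167968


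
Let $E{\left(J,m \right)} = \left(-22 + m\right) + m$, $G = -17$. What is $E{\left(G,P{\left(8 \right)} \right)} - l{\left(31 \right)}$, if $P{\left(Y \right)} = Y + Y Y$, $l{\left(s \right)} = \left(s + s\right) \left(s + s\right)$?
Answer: $-3722$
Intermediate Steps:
$l{\left(s \right)} = 4 s^{2}$ ($l{\left(s \right)} = 2 s 2 s = 4 s^{2}$)
$P{\left(Y \right)} = Y + Y^{2}$
$E{\left(J,m \right)} = -22 + 2 m$
$E{\left(G,P{\left(8 \right)} \right)} - l{\left(31 \right)} = \left(-22 + 2 \cdot 8 \left(1 + 8\right)\right) - 4 \cdot 31^{2} = \left(-22 + 2 \cdot 8 \cdot 9\right) - 4 \cdot 961 = \left(-22 + 2 \cdot 72\right) - 3844 = \left(-22 + 144\right) - 3844 = 122 - 3844 = -3722$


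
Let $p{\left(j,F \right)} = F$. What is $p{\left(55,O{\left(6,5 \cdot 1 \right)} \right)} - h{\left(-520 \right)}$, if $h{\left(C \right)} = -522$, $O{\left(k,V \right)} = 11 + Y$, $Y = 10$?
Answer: $543$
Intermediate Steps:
$O{\left(k,V \right)} = 21$ ($O{\left(k,V \right)} = 11 + 10 = 21$)
$p{\left(55,O{\left(6,5 \cdot 1 \right)} \right)} - h{\left(-520 \right)} = 21 - -522 = 21 + 522 = 543$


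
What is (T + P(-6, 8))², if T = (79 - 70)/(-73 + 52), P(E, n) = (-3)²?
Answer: 3600/49 ≈ 73.469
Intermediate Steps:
P(E, n) = 9
T = -3/7 (T = 9/(-21) = 9*(-1/21) = -3/7 ≈ -0.42857)
(T + P(-6, 8))² = (-3/7 + 9)² = (60/7)² = 3600/49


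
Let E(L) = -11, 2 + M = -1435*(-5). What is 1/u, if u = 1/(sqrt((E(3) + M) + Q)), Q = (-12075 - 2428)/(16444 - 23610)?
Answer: 9*sqrt(4541774970)/7166 ≈ 84.641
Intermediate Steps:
M = 7173 (M = -2 - 1435*(-5) = -2 + 7175 = 7173)
Q = 14503/7166 (Q = -14503/(-7166) = -14503*(-1/7166) = 14503/7166 ≈ 2.0239)
u = sqrt(4541774970)/5704155 (u = 1/(sqrt((-11 + 7173) + 14503/7166)) = 1/(sqrt(7162 + 14503/7166)) = 1/(sqrt(51337395/7166)) = 1/(9*sqrt(4541774970)/7166) = sqrt(4541774970)/5704155 ≈ 0.011815)
1/u = 1/(sqrt(4541774970)/5704155) = 9*sqrt(4541774970)/7166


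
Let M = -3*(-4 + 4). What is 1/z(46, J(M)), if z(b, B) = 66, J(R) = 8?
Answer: 1/66 ≈ 0.015152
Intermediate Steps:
M = 0 (M = -3*0 = 0)
1/z(46, J(M)) = 1/66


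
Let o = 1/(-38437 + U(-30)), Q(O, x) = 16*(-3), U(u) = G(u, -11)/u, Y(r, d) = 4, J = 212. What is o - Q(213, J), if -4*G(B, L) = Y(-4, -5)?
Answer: 55349202/1153109 ≈ 48.000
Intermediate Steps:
G(B, L) = -1 (G(B, L) = -¼*4 = -1)
U(u) = -1/u
Q(O, x) = -48
o = -30/1153109 (o = 1/(-38437 - 1/(-30)) = 1/(-38437 - 1*(-1/30)) = 1/(-38437 + 1/30) = 1/(-1153109/30) = -30/1153109 ≈ -2.6017e-5)
o - Q(213, J) = -30/1153109 - 1*(-48) = -30/1153109 + 48 = 55349202/1153109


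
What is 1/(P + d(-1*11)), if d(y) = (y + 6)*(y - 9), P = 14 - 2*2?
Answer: 1/110 ≈ 0.0090909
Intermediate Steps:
P = 10 (P = 14 - 4 = 10)
d(y) = (-9 + y)*(6 + y) (d(y) = (6 + y)*(-9 + y) = (-9 + y)*(6 + y))
1/(P + d(-1*11)) = 1/(10 + (-54 + (-1*11)**2 - (-3)*11)) = 1/(10 + (-54 + (-11)**2 - 3*(-11))) = 1/(10 + (-54 + 121 + 33)) = 1/(10 + 100) = 1/110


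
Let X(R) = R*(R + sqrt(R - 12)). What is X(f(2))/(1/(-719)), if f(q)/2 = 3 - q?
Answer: -2876 - 1438*I*sqrt(10) ≈ -2876.0 - 4547.4*I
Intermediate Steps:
f(q) = 6 - 2*q (f(q) = 2*(3 - q) = 6 - 2*q)
X(R) = R*(R + sqrt(-12 + R))
X(f(2))/(1/(-719)) = ((6 - 2*2)*((6 - 2*2) + sqrt(-12 + (6 - 2*2))))/(1/(-719)) = ((6 - 4)*((6 - 4) + sqrt(-12 + (6 - 4))))/(-1/719) = (2*(2 + sqrt(-12 + 2)))*(-719) = (2*(2 + sqrt(-10)))*(-719) = (2*(2 + I*sqrt(10)))*(-719) = (4 + 2*I*sqrt(10))*(-719) = -2876 - 1438*I*sqrt(10)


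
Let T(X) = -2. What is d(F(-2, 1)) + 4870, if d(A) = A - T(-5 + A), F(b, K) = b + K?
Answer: 4871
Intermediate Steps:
F(b, K) = K + b
d(A) = 2 + A (d(A) = A - 1*(-2) = A + 2 = 2 + A)
d(F(-2, 1)) + 4870 = (2 + (1 - 2)) + 4870 = (2 - 1) + 4870 = 1 + 4870 = 4871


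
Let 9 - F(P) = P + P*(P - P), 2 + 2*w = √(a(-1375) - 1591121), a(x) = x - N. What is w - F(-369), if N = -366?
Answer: -379 + I*√1592130/2 ≈ -379.0 + 630.9*I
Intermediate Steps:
a(x) = 366 + x (a(x) = x - 1*(-366) = x + 366 = 366 + x)
w = -1 + I*√1592130/2 (w = -1 + √((366 - 1375) - 1591121)/2 = -1 + √(-1009 - 1591121)/2 = -1 + √(-1592130)/2 = -1 + (I*√1592130)/2 = -1 + I*√1592130/2 ≈ -1.0 + 630.9*I)
F(P) = 9 - P (F(P) = 9 - (P + P*(P - P)) = 9 - (P + P*0) = 9 - (P + 0) = 9 - P)
w - F(-369) = (-1 + I*√1592130/2) - (9 - 1*(-369)) = (-1 + I*√1592130/2) - (9 + 369) = (-1 + I*√1592130/2) - 1*378 = (-1 + I*√1592130/2) - 378 = -379 + I*√1592130/2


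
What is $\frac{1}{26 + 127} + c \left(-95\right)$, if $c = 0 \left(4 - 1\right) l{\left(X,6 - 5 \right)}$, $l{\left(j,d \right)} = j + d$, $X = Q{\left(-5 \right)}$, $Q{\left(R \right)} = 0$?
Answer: $\frac{1}{153} \approx 0.0065359$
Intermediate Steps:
$X = 0$
$l{\left(j,d \right)} = d + j$
$c = 0$ ($c = 0 \left(4 - 1\right) \left(\left(6 - 5\right) + 0\right) = 0 \left(4 - 1\right) \left(1 + 0\right) = 0 \cdot 3 \cdot 1 = 0 \cdot 1 = 0$)
$\frac{1}{26 + 127} + c \left(-95\right) = \frac{1}{26 + 127} + 0 \left(-95\right) = \frac{1}{153} + 0 = \frac{1}{153}$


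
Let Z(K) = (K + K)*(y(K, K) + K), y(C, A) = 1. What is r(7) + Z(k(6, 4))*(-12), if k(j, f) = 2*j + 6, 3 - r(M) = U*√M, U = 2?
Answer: -8205 - 2*√7 ≈ -8210.3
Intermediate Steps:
r(M) = 3 - 2*√M
k(j, f) = 6 + 2*j
Z(K) = 2*K*(1 + K) (Z(K) = (K + K)*(1 + K) = (2*K)*(1 + K) = 2*K*(1 + K))
r(7) + Z(k(6, 4))*(-12) = (3 - 2*√7) + (2*(6 + 2*6)*(1 + (6 + 2*6)))*(-12) = (3 - 2*√7) + (2*(6 + 12)*(1 + (6 + 12)))*(-12) = (3 - 2*√7) + (2*18*(1 + 18))*(-12) = (3 - 2*√7) + (2*18*19)*(-12) = (3 - 2*√7) + 684*(-12) = (3 - 2*√7) - 8208 = -8205 - 2*√7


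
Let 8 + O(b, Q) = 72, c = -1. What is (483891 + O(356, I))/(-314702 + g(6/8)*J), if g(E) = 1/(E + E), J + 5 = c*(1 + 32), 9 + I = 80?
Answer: -1451865/944182 ≈ -1.5377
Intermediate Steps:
I = 71 (I = -9 + 80 = 71)
O(b, Q) = 64 (O(b, Q) = -8 + 72 = 64)
J = -38 (J = -5 - (1 + 32) = -5 - 1*33 = -5 - 33 = -38)
g(E) = 1/(2*E)
(483891 + O(356, I))/(-314702 + g(6/8)*J) = (483891 + 64)/(-314702 + (1/(2*((6/8))))*(-38)) = 483955/(-314702 + (1/(2*((6*(⅛)))))*(-38)) = 483955/(-314702 + (1/(2*(¾)))*(-38)) = 483955/(-314702 + ((½)*(4/3))*(-38)) = 483955/(-314702 + (⅔)*(-38)) = 483955/(-314702 - 76/3) = 483955/(-944182/3) = 483955*(-3/944182) = -1451865/944182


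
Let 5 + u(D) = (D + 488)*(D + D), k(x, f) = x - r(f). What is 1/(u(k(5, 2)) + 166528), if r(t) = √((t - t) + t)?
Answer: 171457/29395518817 + 996*√2/29395518817 ≈ 5.8807e-6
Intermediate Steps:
r(t) = √t (r(t) = √(0 + t) = √t)
k(x, f) = x - √f
u(D) = -5 + 2*D*(488 + D) (u(D) = -5 + (D + 488)*(D + D) = -5 + (488 + D)*(2*D) = -5 + 2*D*(488 + D))
1/(u(k(5, 2)) + 166528) = 1/((-5 + 2*(5 - √2)² + 976*(5 - √2)) + 166528) = 1/((-5 + 2*(5 - √2)² + (4880 - 976*√2)) + 166528) = 1/((4875 - 976*√2 + 2*(5 - √2)²) + 166528) = 1/(171403 - 976*√2 + 2*(5 - √2)²)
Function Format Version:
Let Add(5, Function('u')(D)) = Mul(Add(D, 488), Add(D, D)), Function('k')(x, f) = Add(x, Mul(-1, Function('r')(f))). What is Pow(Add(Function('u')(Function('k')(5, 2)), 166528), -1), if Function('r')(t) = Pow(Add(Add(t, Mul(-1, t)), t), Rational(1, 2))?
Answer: Add(Rational(171457, 29395518817), Mul(Rational(996, 29395518817), Pow(2, Rational(1, 2)))) ≈ 5.8807e-6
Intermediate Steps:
Function('r')(t) = Pow(t, Rational(1, 2)) (Function('r')(t) = Pow(Add(0, t), Rational(1, 2)) = Pow(t, Rational(1, 2)))
Function('k')(x, f) = Add(x, Mul(-1, Pow(f, Rational(1, 2))))
Function('u')(D) = Add(-5, Mul(2, D, Add(488, D))) (Function('u')(D) = Add(-5, Mul(Add(D, 488), Add(D, D))) = Add(-5, Mul(Add(488, D), Mul(2, D))) = Add(-5, Mul(2, D, Add(488, D))))
Pow(Add(Function('u')(Function('k')(5, 2)), 166528), -1) = Pow(Add(Add(-5, Mul(2, Pow(Add(5, Mul(-1, Pow(2, Rational(1, 2)))), 2)), Mul(976, Add(5, Mul(-1, Pow(2, Rational(1, 2)))))), 166528), -1) = Pow(Add(Add(-5, Mul(2, Pow(Add(5, Mul(-1, Pow(2, Rational(1, 2)))), 2)), Add(4880, Mul(-976, Pow(2, Rational(1, 2))))), 166528), -1) = Pow(Add(Add(4875, Mul(-976, Pow(2, Rational(1, 2))), Mul(2, Pow(Add(5, Mul(-1, Pow(2, Rational(1, 2)))), 2))), 166528), -1) = Pow(Add(171403, Mul(-976, Pow(2, Rational(1, 2))), Mul(2, Pow(Add(5, Mul(-1, Pow(2, Rational(1, 2)))), 2))), -1)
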